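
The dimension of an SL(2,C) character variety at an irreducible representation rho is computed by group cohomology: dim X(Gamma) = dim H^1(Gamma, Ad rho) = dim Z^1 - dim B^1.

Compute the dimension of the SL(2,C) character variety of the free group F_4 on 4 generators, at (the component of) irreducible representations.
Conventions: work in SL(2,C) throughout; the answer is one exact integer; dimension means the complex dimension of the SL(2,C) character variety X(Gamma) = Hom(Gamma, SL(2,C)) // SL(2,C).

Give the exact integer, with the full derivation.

9

The free group F_4: 4 generators, no relators.
So Z^1 = (sl_2)^4 in full: dim Z^1 = 12.
Irreducibility makes the coboundary map sl_2 -> Z^1 injective (trivial centralizer), so dim B^1 = 3.
dim H^1 = 12 - 3 = 9, which is dim X.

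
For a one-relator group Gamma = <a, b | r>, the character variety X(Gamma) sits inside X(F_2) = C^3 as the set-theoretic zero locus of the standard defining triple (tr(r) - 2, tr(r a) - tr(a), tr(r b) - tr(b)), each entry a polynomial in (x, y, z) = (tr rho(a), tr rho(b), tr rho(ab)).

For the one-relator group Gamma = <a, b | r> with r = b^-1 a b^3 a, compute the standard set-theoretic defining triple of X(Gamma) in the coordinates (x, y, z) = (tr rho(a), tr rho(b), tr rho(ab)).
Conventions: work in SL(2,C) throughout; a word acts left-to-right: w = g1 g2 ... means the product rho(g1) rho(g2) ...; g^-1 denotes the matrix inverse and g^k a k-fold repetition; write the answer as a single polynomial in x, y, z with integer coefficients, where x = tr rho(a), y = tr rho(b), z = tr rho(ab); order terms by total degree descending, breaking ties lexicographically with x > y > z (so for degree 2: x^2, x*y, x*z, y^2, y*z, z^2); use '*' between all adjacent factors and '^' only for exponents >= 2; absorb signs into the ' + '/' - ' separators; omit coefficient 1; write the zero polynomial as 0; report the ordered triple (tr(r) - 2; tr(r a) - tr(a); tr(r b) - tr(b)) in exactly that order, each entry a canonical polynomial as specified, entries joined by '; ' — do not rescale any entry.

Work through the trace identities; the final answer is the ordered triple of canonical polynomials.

tr(b^2 a) = tr(b) * tr(a b) - tr(a) = y*z - x
tr(b^2) = tr(b) * tr(b) - tr(1) = y^2 - 2
tr(b a^2 b) = tr(a) * tr(b^2 a) - tr(b^2) = x*y*z - x^2 - y^2 + 2
tr(b a^2) = tr(a) * tr(b a) - tr(b) = x*z - y
tr(a b^3 a) = tr(b) * tr(b a^2 b) - tr(b a^2) = x*y^2*z - x^2*y - y^3 - x*z + 3*y
tr(a b a b) = tr(a b) * tr(a b) - tr(1)   [split at repeated a] = z^2 - 2
tr(a b a b^2) = tr(b) * tr(a b a b) - tr(a b a) = y*z^2 - x*z - y
tr(a b^3 a b) = tr(b) * tr(a b a b^2) - tr(a b a b) = y^2*z^2 - x*y*z - y^2 - z^2 + 2
tr(b^-1 a b^3 a) = tr(a b^3 a) * tr(b) - tr(a b^3 a b) = x*y^3*z - x^2*y^2 - y^4 - y^2*z^2 + 4*y^2 + z^2 - 2
tr(b a^3 b) = tr(a) * tr(b^2 a^2) - tr(b^2 a)   [square of a] = x^2*y*z - x^3 - x*y^2 - y*z + 3*x
tr(b a^3) = tr(a) * tr(b a^2) - tr(b a)   [square of a] = x^2*z - x*y - z
tr(a b^3 a^2) = tr(b) * tr(b a^3 b) - tr(b a^3)   [square of b] = x^2*y^2*z - x^3*y - x*y^3 - x^2*z - y^2*z + 4*x*y + z
tr(a^2 b a b) = tr(a) * tr(b a b a) - tr(b a b)   [square of a] = x*z^2 - y*z - x
tr(b a^2 b a b) = tr(b) * tr(a^2 b a b) - tr(a^2 b a)   [square of b] = x*y*z^2 - x^2*z - y^2*z + z
tr(a b^3 a^2 b) = tr(b) * tr(b a^2 b a b) - tr(b a^2 b a)   [square of b] = x*y^2*z^2 - x^2*y*z - y^3*z - x*z^2 + 2*y*z + x
tr(b^-1 a b^3 a^2) = tr(a b^3 a^2) * tr(b) - tr(a b^3 a^2 b)   [inverse elimination on b] = x^2*y^3*z - x^3*y^2 - x*y^4 - x*y^2*z^2 + 4*x*y^2 + x*z^2 - y*z - x
assemble the triple (tr(r) - 2; tr(r a) - x; tr(r b) - y)

x*y^3*z - x^2*y^2 - y^4 - y^2*z^2 + 4*y^2 + z^2 - 4; x^2*y^3*z - x^3*y^2 - x*y^4 - x*y^2*z^2 + 4*x*y^2 + x*z^2 - y*z - 2*x; x*y^2*z - x^2*y - y^3 - x*z + 2*y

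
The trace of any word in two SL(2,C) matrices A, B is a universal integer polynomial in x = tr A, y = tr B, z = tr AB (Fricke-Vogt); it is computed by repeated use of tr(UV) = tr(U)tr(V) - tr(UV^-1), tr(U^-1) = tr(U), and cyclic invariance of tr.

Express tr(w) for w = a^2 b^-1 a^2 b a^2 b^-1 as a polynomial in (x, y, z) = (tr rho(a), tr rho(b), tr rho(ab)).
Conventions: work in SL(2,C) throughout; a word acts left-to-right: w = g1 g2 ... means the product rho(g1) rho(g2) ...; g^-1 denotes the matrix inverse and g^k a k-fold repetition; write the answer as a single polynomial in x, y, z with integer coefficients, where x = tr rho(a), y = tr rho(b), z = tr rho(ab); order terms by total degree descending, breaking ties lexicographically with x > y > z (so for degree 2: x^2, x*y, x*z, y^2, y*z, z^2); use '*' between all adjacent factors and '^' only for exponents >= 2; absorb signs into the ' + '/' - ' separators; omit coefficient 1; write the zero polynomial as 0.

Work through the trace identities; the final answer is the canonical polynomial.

x^5*y^2*z - x^4*y^3 - 2*x^4*y*z^2 + x^3*z^3 + x^2*y^3 + x^2*y*z^2 + 2*x^2*y - 3*x*z - y

apply: tr(b a^2) = tr(a) * tr(b a) - tr(b)  (reduce the a square) = x*z - y
tr(a^2 b a) = tr(a) * tr(b a^2) - tr(b a)  (reduce the a square) = x^2*z - x*y - z
tr(b a^4) = tr(a) * tr(a^2 b a) - tr(a^2 b)  (reduce the a square) = x^3*z - x^2*y - 2*x*z + y
tr(a^2 b a^3) = tr(a) * tr(b a^4) - tr(b a^3)  (reduce the a square) = x^4*z - x^3*y - 3*x^2*z + 2*x*y + z
tr(a^2 b a^4) = tr(a) * tr(a^2 b a^3) - tr(a^2 b a^2)  (reduce the a square) = x^5*z - x^4*y - 4*x^3*z + 3*x^2*y + 3*x*z - y
tr(b a b a) = tr(a b) * tr(a b) - tr(1)  (split on a) = z^2 - 2
apply: tr(b a b) = tr(b) * tr(a b) - tr(a)  (reduce the b square) = y*z - x
apply: tr(b a^2 b a) = tr(a) * tr(b a b a) - tr(b a b)  (reduce the a square) = x*z^2 - y*z - x
tr(a^2) = tr(a) * tr(a) - tr(1)  (reduce the a square) = x^2 - 2
use: tr(b a^2 b) = tr(b) * tr(a^2 b) - tr(a^2)  (reduce the b square) = x*y*z - x^2 - y^2 + 2
use: tr(b a^2 b a^2) = tr(a) * tr(b a^2 b a) - tr(b a^2 b)  (reduce the a square) = x^2*z^2 - 2*x*y*z + y^2 - 2
tr(a b a^2 b a^2) = tr(a) * tr(b a^2 b a^2) - tr(b a^2 b a)  (reduce the a square) = x^3*z^2 - 2*x^2*y*z + x*y^2 - x*z^2 + y*z - x
apply: tr(a^2 b a^4 b) = tr(a) * tr(a b a^2 b a^2) - tr(a b a^2 b a)  (reduce the a square) = x^4*z^2 - 2*x^3*y*z + x^2*y^2 - 2*x^2*z^2 + 3*x*y*z - x^2 - y^2 + 2
use: tr(a^2 b^-1 a^2 b a^2) = tr(a^2 b a^4) * tr(b) - tr(a^2 b a^4 b)  (eliminate b^-1) = x^5*y*z - x^4*y^2 - x^4*z^2 - 2*x^3*y*z + 2*x^2*y^2 + 2*x^2*z^2 + x^2 - 2
tr(b a b a b a) = tr(a b a b) * tr(a b) - tr(b a)  (split on a) = z^3 - 3*z
tr(b a b a b) = tr(b) * tr(a b a b) - tr(a b a)  (reduce the b square) = y*z^2 - x*z - y
use: tr(b a^2 b a b a) = tr(a) * tr(b a b a b a) - tr(b a b a b)  (reduce the a square) = x*z^3 - y*z^2 - 2*x*z + y
use: tr(b a b^2) = tr(b) * tr(b a b) - tr(b a)  (reduce the b square) = y^2*z - x*y - z
use: tr(b a^2 b a b) = tr(a) * tr(b a b^2 a) - tr(b a b^2)  (reduce the a square) = x*y*z^2 - x^2*z - y^2*z + z
tr(b a^2 b a^2 b a) = tr(a) * tr(b a^2 b a b a) - tr(b a^2 b a b)  (reduce the a square) = x^2*z^3 - 2*x*y*z^2 - x^2*z + y^2*z + x*y - z
use: tr(b^2 a^2 b) = tr(b) * tr(b a^2 b) - tr(b a^2)  (reduce the b square) = x*y^2*z - x^2*y - y^3 - x*z + 3*y
tr(b a^2 b a^2 b) = tr(a) * tr(b^2 a^2 b a) - tr(b^2 a^2 b)  (reduce the a square) = x^2*y*z^2 - x^3*z - 2*x*y^2*z + x^2*y + y^3 + 2*x*z - 3*y
tr(a^2 b a^2 b a^2 b) = tr(a) * tr(b a^2 b a^2 b a) - tr(b a^2 b a^2 b)  (reduce the a square) = x^3*z^3 - 3*x^2*y*z^2 + 3*x*y^2*z - y^3 - 3*x*z + 3*y
tr(a^2 b^-1 a^2 b a^2 b) = tr(a^2 b a^2 b a^2) * tr(b) - tr(a^2 b a^2 b a^2 b)  (eliminate b^-1) = x^4*y*z^2 - 2*x^3*y^2*z - x^3*z^3 + x^2*y^3 + x^2*y*z^2 - x^2*y + 3*x*z - y
apply: tr(a^2 b^-1 a^2 b a^2 b^-1) = tr(a^2 b^-1 a^2 b a^2) * tr(b) - tr(a^2 b^-1 a^2 b a^2 b)  (eliminate b^-1) = x^5*y^2*z - x^4*y^3 - 2*x^4*y*z^2 + x^3*z^3 + x^2*y^3 + x^2*y*z^2 + 2*x^2*y - 3*x*z - y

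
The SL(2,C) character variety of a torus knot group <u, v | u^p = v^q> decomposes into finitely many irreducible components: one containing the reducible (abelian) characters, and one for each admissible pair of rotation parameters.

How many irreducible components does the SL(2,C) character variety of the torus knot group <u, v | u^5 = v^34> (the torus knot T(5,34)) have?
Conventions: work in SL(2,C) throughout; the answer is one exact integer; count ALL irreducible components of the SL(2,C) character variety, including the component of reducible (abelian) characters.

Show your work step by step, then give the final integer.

67

For T(5,34): irreducibility forces the central element u^5 = v^34 to one of +I, -I.
On an irreducible component, tr(u) is locked at 2*cos(pi*alpha/5) for some alpha in 1..4, and tr(v) at 2*cos(pi*beta/34) for some beta in 1..33.
The two central values (-1)^alpha I and (-1)^beta I must be the same matrix, so alpha and beta share a parity.
count pairs: odd alpha (2 choices) x odd beta (17), plus even alpha (2) x even beta (16): 2*17 + 2*16 = 66.
Total: 66 irreducible-character components + 1 reducible (abelian) component = 67.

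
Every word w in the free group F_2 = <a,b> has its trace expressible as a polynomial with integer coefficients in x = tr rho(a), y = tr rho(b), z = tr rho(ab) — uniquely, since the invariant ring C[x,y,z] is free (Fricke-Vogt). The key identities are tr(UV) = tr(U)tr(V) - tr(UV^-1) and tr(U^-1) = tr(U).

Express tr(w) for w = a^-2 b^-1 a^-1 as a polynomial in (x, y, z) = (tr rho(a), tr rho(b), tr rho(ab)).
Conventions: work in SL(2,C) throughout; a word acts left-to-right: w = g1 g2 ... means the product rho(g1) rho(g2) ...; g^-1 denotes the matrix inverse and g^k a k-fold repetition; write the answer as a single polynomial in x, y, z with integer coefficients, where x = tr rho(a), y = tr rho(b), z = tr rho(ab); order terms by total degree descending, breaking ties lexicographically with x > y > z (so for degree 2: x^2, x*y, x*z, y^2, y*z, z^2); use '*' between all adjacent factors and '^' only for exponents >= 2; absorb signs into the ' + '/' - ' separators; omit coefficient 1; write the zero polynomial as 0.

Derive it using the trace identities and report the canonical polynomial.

apply: tr(a^-1) = tr(a) = x
apply: tr(a^-1 b) = tr(b) tr(a) - tr(b a) = x*y - z
tr(b^-1 a^-1) = tr(a^-1) tr(b) - tr(a^-1 b) = z
tr(a^-1 b^-1 a^-1) = tr(b^-1 a^-1) tr(a) - tr(b^-1) = x*z - y
apply: tr(a^-2 b^-1 a^-1) = tr(a^-1 b^-1 a^-1) tr(a) - tr(a^-1 b^-1) = x^2*z - x*y - z

x^2*z - x*y - z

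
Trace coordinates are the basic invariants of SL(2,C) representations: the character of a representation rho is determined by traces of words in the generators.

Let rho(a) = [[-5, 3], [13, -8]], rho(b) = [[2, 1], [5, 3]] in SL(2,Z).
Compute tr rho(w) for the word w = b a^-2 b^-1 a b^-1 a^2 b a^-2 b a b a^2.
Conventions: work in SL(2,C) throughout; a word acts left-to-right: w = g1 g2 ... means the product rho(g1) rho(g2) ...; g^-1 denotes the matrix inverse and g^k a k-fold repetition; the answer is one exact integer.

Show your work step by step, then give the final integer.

-272053909002

rho(b) = [[2, 1], [5, 3]]
... * rho(a^-1) = [[-8, -3], [-13, -5]]  ->  [[-29, -11], [-79, -30]]
... * rho(a^-1) = [[-8, -3], [-13, -5]]  ->  [[375, 142], [1022, 387]]
... * rho(b^-1) = [[3, -1], [-5, 2]]  ->  [[415, -91], [1131, -248]]
... * rho(a) = [[-5, 3], [13, -8]]  ->  [[-3258, 1973], [-8879, 5377]]
... * rho(b^-1) = [[3, -1], [-5, 2]]  ->  [[-19639, 7204], [-53522, 19633]]
... * rho(a) = [[-5, 3], [13, -8]]  ->  [[191847, -116549], [522839, -317630]]
... * rho(a) = [[-5, 3], [13, -8]]  ->  [[-2474372, 1507933], [-6743385, 4109557]]
... * rho(b) = [[2, 1], [5, 3]]  ->  [[2590921, 2049427], [7061015, 5585286]]
... * rho(a^-1) = [[-8, -3], [-13, -5]]  ->  [[-47369919, -18019898], [-129096838, -49109475]]
... * rho(a^-1) = [[-8, -3], [-13, -5]]  ->  [[613218026, 232209247], [1671197879, 632837889]]
... * rho(b) = [[2, 1], [5, 3]]  ->  [[2387482287, 1309845767], [6506585203, 3569711546]]
... * rho(a) = [[-5, 3], [13, -8]]  ->  [[5090583536, -3316319275], [13873324083, -9037936759]]
... * rho(b) = [[2, 1], [5, 3]]  ->  [[-6400429303, -4858374289], [-17443035629, -13240486194]]
... * rho(a) = [[-5, 3], [13, -8]]  ->  [[-31156719242, 19665706403], [-84911142377, 53594782665]]
... * rho(a) = [[-5, 3], [13, -8]]  ->  [[411437779449, -250795808950], [1121287886530, -683491688451]]
tr = 411437779449 + -683491688451 = -272053909002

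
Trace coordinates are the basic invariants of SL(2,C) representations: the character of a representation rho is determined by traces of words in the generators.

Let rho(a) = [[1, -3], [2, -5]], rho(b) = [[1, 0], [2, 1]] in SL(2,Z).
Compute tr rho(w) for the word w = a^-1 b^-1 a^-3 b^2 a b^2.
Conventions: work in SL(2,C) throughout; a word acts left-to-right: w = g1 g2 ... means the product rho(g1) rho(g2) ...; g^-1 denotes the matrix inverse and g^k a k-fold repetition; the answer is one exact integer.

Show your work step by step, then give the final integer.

rho(a^-1) = [[-5, 3], [-2, 1]]
... * rho(b^-1) = [[1, 0], [-2, 1]]  ->  [[-11, 3], [-4, 1]]
... * rho(a^-1) = [[-5, 3], [-2, 1]]  ->  [[49, -30], [18, -11]]
... * rho(a^-1) = [[-5, 3], [-2, 1]]  ->  [[-185, 117], [-68, 43]]
... * rho(a^-1) = [[-5, 3], [-2, 1]]  ->  [[691, -438], [254, -161]]
... * rho(b) = [[1, 0], [2, 1]]  ->  [[-185, -438], [-68, -161]]
... * rho(b) = [[1, 0], [2, 1]]  ->  [[-1061, -438], [-390, -161]]
... * rho(a) = [[1, -3], [2, -5]]  ->  [[-1937, 5373], [-712, 1975]]
... * rho(b) = [[1, 0], [2, 1]]  ->  [[8809, 5373], [3238, 1975]]
... * rho(b) = [[1, 0], [2, 1]]  ->  [[19555, 5373], [7188, 1975]]
tr = 19555 + 1975 = 21530

21530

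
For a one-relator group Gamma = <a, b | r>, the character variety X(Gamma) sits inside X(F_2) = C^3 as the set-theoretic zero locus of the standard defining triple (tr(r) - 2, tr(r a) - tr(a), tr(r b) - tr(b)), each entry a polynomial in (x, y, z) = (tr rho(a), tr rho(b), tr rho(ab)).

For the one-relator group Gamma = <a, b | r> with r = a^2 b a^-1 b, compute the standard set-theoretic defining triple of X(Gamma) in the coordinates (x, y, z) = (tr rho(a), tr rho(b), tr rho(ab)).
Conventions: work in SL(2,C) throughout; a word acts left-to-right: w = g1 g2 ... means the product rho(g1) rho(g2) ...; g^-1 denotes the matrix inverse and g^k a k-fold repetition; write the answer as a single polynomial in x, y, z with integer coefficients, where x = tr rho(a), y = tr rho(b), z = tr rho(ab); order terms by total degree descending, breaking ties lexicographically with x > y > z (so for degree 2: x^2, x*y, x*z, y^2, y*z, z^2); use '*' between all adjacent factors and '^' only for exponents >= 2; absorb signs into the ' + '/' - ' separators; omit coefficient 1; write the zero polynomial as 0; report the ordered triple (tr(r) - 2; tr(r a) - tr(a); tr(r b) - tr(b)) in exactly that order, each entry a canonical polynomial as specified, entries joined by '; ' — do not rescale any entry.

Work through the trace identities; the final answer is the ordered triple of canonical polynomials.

trace(b^2 a) = trace(b) * trace(a b) - trace(a)  (reduce the b square) = y*z - x
trace(b^2) = trace(b) * trace(b) - trace(1)  (reduce the b square) = y^2 - 2
trace(b a^2 b) = trace(a) * trace(b^2 a) - trace(b^2)  (reduce the a square) = x*y*z - x^2 - y^2 + 2
trace(b a b a) = trace(b a) * trace(b a) - trace(1)  (split on b) = z^2 - 2
trace(b a^2 b a) = trace(a) * trace(b a b a) - trace(b a b)  (reduce the a square) = x*z^2 - y*z - x
trace(a^2 b a^-1 b) = trace(b a^2 b) * trace(a) - trace(b a^2 b a)  (eliminate a^-1) = x^2*y*z - x^3 - x*y^2 - x*z^2 + y*z + 3*x
trace(b a^3 b) = trace(a) * trace(a b^2 a) - trace(a b^2)  (reduce the a square) = x^2*y*z - x^3 - x*y^2 - y*z + 3*x
trace(b a^3 b a) = trace(a) * trace(b a b a^2) - trace(b a b a)  (reduce the a square) = x^2*z^2 - x*y*z - x^2 - z^2 + 2
trace(a^2 b a^-1 b a) = trace(b a^3 b) * trace(a) - trace(b a^3 b a)  (eliminate a^-1) = x^3*y*z - x^4 - x^2*y^2 - x^2*z^2 + 4*x^2 + z^2 - 2
trace(b a^2) = trace(a) * trace(b a) - trace(b)   [square of a] = x*z - y
trace(b^2 a^2 b) = trace(b) * trace(b a^2 b) - trace(b a^2)   [square of b] = x*y^2*z - x^2*y - y^3 - x*z + 3*y
trace(b a b^2 a) = trace(b) * trace(a b a b) - trace(a b a)   [square of b] = y*z^2 - x*z - y
trace(b a b^2) = trace(b) * trace(b a b) - trace(b a)   [square of b] = y^2*z - x*y - z
trace(b^2 a^2 b a) = trace(a) * trace(b a b^2 a) - trace(b a b^2)   [square of a] = x*y*z^2 - x^2*z - y^2*z + z
trace(a^2 b a^-1 b^2) = trace(b^2 a^2 b) * trace(a) - trace(b^2 a^2 b a)   [inverse elimination on a] = x^2*y^2*z - x^3*y - x*y^3 - x*y*z^2 + y^2*z + 3*x*y - z
assemble the triple (trace(r) - 2; trace(r a) - x; trace(r b) - y)

x^2*y*z - x^3 - x*y^2 - x*z^2 + y*z + 3*x - 2; x^3*y*z - x^4 - x^2*y^2 - x^2*z^2 + 4*x^2 + z^2 - x - 2; x^2*y^2*z - x^3*y - x*y^3 - x*y*z^2 + y^2*z + 3*x*y - y - z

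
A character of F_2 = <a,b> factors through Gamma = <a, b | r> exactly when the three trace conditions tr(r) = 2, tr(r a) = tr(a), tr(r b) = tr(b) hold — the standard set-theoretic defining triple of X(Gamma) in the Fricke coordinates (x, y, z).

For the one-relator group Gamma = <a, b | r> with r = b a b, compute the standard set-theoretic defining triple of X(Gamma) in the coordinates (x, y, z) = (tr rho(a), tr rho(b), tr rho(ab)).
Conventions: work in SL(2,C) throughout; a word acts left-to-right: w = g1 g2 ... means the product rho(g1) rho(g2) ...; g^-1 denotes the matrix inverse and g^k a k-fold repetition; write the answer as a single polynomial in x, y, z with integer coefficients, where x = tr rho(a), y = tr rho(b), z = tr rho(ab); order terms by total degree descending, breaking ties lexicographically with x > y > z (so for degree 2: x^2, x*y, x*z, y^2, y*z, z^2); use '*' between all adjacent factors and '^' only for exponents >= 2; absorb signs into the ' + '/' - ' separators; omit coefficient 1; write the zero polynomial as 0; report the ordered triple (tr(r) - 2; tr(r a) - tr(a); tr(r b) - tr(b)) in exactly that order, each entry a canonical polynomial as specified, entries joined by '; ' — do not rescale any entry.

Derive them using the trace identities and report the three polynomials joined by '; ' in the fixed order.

use: trace(b a b) = trace(b) * trace(a b) - trace(a)  (reduce the b square) = y*z - x
trace(b a b a) = trace(b a) * trace(b a) - trace(1)  (split on b) = z^2 - 2
trace(b a b^2) = trace(b) * trace(a b^2) - trace(a b)  (reduce the b square) = y^2*z - x*y - z
assemble the triple (trace(r) - 2; trace(r a) - x; trace(r b) - y)

y*z - x - 2; z^2 - x - 2; y^2*z - x*y - y - z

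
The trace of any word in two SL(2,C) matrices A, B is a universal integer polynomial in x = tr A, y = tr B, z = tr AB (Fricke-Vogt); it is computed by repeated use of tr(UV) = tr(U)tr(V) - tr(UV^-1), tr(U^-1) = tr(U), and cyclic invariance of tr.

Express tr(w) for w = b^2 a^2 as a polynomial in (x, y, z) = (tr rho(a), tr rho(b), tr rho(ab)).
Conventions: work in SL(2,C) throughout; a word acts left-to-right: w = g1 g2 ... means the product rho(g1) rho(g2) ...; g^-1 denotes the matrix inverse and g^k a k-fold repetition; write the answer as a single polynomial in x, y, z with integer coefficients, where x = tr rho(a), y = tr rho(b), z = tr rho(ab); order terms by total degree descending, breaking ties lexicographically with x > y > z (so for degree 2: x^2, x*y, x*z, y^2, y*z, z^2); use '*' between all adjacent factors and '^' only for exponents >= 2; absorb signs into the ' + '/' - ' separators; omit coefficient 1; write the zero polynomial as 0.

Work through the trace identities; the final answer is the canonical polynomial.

trace(a^2 b) = trace(a) * trace(b a) - trace(b) = x*z - y
apply: trace(a^2) = trace(a) * trace(a) - trace(1) = x^2 - 2
trace(b^2 a^2) = trace(b) * trace(a^2 b) - trace(a^2) = x*y*z - x^2 - y^2 + 2

x*y*z - x^2 - y^2 + 2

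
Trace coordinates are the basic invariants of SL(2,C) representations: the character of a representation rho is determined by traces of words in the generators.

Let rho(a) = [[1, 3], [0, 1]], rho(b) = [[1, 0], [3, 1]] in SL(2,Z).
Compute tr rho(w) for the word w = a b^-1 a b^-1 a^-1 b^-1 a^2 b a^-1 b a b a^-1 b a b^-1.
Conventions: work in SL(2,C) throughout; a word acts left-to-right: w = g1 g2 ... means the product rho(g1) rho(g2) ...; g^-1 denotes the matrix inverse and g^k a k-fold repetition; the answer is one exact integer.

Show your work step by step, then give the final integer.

-48517378

rho(a) = [[1, 3], [0, 1]]
... * rho(b^-1) = [[1, 0], [-3, 1]]  ->  [[-8, 3], [-3, 1]]
... * rho(a) = [[1, 3], [0, 1]]  ->  [[-8, -21], [-3, -8]]
... * rho(b^-1) = [[1, 0], [-3, 1]]  ->  [[55, -21], [21, -8]]
... * rho(a^-1) = [[1, -3], [0, 1]]  ->  [[55, -186], [21, -71]]
... * rho(b^-1) = [[1, 0], [-3, 1]]  ->  [[613, -186], [234, -71]]
... * rho(a) = [[1, 3], [0, 1]]  ->  [[613, 1653], [234, 631]]
... * rho(a) = [[1, 3], [0, 1]]  ->  [[613, 3492], [234, 1333]]
... * rho(b) = [[1, 0], [3, 1]]  ->  [[11089, 3492], [4233, 1333]]
... * rho(a^-1) = [[1, -3], [0, 1]]  ->  [[11089, -29775], [4233, -11366]]
... * rho(b) = [[1, 0], [3, 1]]  ->  [[-78236, -29775], [-29865, -11366]]
... * rho(a) = [[1, 3], [0, 1]]  ->  [[-78236, -264483], [-29865, -100961]]
... * rho(b) = [[1, 0], [3, 1]]  ->  [[-871685, -264483], [-332748, -100961]]
... * rho(a^-1) = [[1, -3], [0, 1]]  ->  [[-871685, 2350572], [-332748, 897283]]
... * rho(b) = [[1, 0], [3, 1]]  ->  [[6180031, 2350572], [2359101, 897283]]
... * rho(a) = [[1, 3], [0, 1]]  ->  [[6180031, 20890665], [2359101, 7974586]]
... * rho(b^-1) = [[1, 0], [-3, 1]]  ->  [[-56491964, 20890665], [-21564657, 7974586]]
tr = -56491964 + 7974586 = -48517378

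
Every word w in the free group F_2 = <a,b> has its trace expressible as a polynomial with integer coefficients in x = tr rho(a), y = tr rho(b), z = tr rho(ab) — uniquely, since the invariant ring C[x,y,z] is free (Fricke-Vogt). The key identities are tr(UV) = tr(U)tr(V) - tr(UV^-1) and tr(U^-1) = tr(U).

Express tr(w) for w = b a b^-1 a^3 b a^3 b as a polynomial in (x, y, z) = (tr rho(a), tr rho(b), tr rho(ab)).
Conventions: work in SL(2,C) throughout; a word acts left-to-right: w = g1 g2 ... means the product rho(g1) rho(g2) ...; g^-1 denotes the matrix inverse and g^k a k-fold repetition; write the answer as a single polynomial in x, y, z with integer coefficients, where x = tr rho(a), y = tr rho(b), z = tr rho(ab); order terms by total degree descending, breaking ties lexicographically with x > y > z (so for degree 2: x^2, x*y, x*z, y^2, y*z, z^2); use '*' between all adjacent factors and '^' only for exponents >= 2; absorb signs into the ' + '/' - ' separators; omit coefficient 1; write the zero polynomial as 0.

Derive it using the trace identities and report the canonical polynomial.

x^5*y^2*z^2 - x^6*y*z - 2*x^4*y^3*z - x^4*y*z^3 + x^5*y^2 + x^5*z^2 + x^3*y^4 - x^3*y^2*z^2 + 4*x^4*y*z + 3*x^2*y^3*z + 2*x^2*y*z^3 - 4*x^3*y^2 - 3*x^3*z^2 - x*y^4 - 5*x^2*y*z - y^3*z - y*z^3 + 3*x*y^2 + 2*x*z^2 + 3*y*z - x

trace(b a b a) = trace(a b)*trace(a b) - trace(1) = z^2 - 2
so trace(b a b) = trace(b)*trace(a b) - trace(a) = y*z - x
so trace(a b a b a) = trace(a)*trace(b a b a) - trace(b a b) = x*z^2 - y*z - x
so trace(a b a^3 b) = trace(a)*trace(a b a b a) - trace(a b a b) = x^2*z^2 - x*y*z - x^2 - z^2 + 2
trace(b a^2) = trace(a)*trace(b a) - trace(b) = x*z - y
trace(a b a^2) = trace(a)*trace(b a^2) - trace(b a) = x^2*z - x*y - z
so trace(a b a^3) = trace(a)*trace(a b a^2) - trace(a b a) = x^3*z - x^2*y - 2*x*z + y
so trace(b a^3 b^2 a) = trace(b)*trace(a b a^3 b) - trace(a b a^3) = x^2*y*z^2 - x^3*z - x*y^2*z - y*z^2 + 2*x*z + y
reduce: trace(b^2) = trace(b)*trace(b) - trace(1) = y^2 - 2
trace(a^2 b^2) = trace(a)*trace(b^2 a) - trace(b^2) = x*y*z - x^2 - y^2 + 2
so trace(b^3 a^2) = trace(b)*trace(a^2 b^2) - trace(a^2 b) = x*y^2*z - x^2*y - y^3 - x*z + 3*y
reduce: trace(b^3 a) = trace(b)*trace(a b^2) - trace(a b) = y^2*z - x*y - z
so trace(b a^3 b^2) = trace(a)*trace(b^3 a^2) - trace(b^3 a) = x^2*y^2*z - x^3*y - x*y^3 - x^2*z - y^2*z + 4*x*y + z
trace(a b a^3 b^2 a) = trace(a)*trace(b a^3 b^2 a) - trace(b a^3 b^2) = x^3*y*z^2 - x^4*z - 2*x^2*y^2*z + x^3*y + x*y^3 - x*y*z^2 + 3*x^2*z + y^2*z - 3*x*y - z
trace(a^2 b a^3 b^2 a) = trace(a)*trace(a b a^3 b^2 a) - trace(a b a^3 b^2) = x^4*y*z^2 - x^5*z - 2*x^3*y^2*z + x^4*y + x^2*y^3 - 2*x^2*y*z^2 + 4*x^3*z + 2*x*y^2*z - 3*x^2*y + y*z^2 - 3*x*z - y
trace(a^3 b a^3 b^2 a) = trace(a)*trace(a^2 b a^3 b^2 a) - trace(a^2 b a^3 b^2) = x^5*y*z^2 - x^6*z - 2*x^4*y^2*z + x^5*y + x^3*y^3 - 3*x^3*y*z^2 + 5*x^4*z + 4*x^2*y^2*z - 4*x^3*y - x*y^3 + 2*x*y*z^2 - 6*x^2*z - y^2*z + 2*x*y + z
so trace(b a b a b a) = trace(a b a b)*trace(a b) - trace(b a) = z^3 - 3*z
trace(b a b a b) = trace(b)*trace(a b a b) - trace(a b a) = y*z^2 - x*z - y
trace(a b a b a^2 b) = trace(a)*trace(b a b a b a) - trace(b a b a b) = x*z^3 - y*z^2 - 2*x*z + y
trace(b^2 a b a b a^2) = trace(b)*trace(a b a b a^2 b) - trace(a b a b a^2) = x*y*z^3 - x^2*z^2 - y^2*z^2 - x*y*z + x^2 + y^2 + z^2 - 2
so trace(b^2 a b a b a) = trace(b)*trace(a b a b a b) - trace(a b a b a) = y*z^3 - x*z^2 - 2*y*z + x
trace(b a^3 b^2 a b a) = trace(a)*trace(b^2 a b a b a^2) - trace(b^2 a b a b a) = x^2*y*z^3 - x^3*z^2 - x*y^2*z^2 - x^2*y*z - y*z^3 + x^3 + x*y^2 + 2*x*z^2 + 2*y*z - 3*x
reduce: trace(a b a b^2 a) = trace(b)*trace(a^2 b a b) - trace(a^2 b a) = x*y*z^2 - x^2*z - y^2*z + z
trace(a b^2 a^3 b) = trace(a)*trace(a b a b^2 a) - trace(a b a b^2) = x^2*y*z^2 - x^3*z - x*y^2*z - y*z^2 + 2*x*z + y
so trace(a^2) = trace(a)*trace(a) - trace(1) = x^2 - 2
reduce: trace(a^3) = trace(a)*trace(a^2) - trace(a) = x^3 - 3*x
trace(a^4) = trace(a)*trace(a^3) - trace(a^2) = x^4 - 4*x^2 + 2
so trace(a b^2 a^3) = trace(b)*trace(a^4 b) - trace(a^4) = x^3*y*z - x^4 - x^2*y^2 - 2*x*y*z + 4*x^2 + y^2 - 2
reduce: trace(b a^3 b^2 a b) = trace(b)*trace(a b^2 a^3 b) - trace(a b^2 a^3) = x^2*y^2*z^2 - 2*x^3*y*z - x*y^3*z + x^4 + x^2*y^2 - y^2*z^2 + 4*x*y*z - 4*x^2 + 2
trace(b a^3 b^2 a b a^2) = trace(a)*trace(b a^3 b^2 a b a) - trace(b a^3 b^2 a b) = x^3*y*z^3 - x^4*z^2 - 2*x^2*y^2*z^2 + x^3*y*z + x*y^3*z - x*y*z^3 + 2*x^2*z^2 + y^2*z^2 - 2*x*y*z + x^2 - 2
reduce: trace(a^3 b a^3 b^2 a b) = trace(a)*trace(b a^3 b^2 a b a^2) - trace(b a^3 b^2 a b a) = x^4*y*z^3 - x^5*z^2 - 2*x^3*y^2*z^2 + x^4*y*z + x^2*y^3*z - 2*x^2*y*z^3 + 3*x^3*z^2 + 2*x*y^2*z^2 - x^2*y*z + y*z^3 - x*y^2 - 2*x*z^2 - 2*y*z + x
reduce: trace(b a b^-1 a^3 b a^3 b) = trace(a^3 b a^3 b^2 a)*trace(b) - trace(a^3 b a^3 b^2 a b) = x^5*y^2*z^2 - x^6*y*z - 2*x^4*y^3*z - x^4*y*z^3 + x^5*y^2 + x^5*z^2 + x^3*y^4 - x^3*y^2*z^2 + 4*x^4*y*z + 3*x^2*y^3*z + 2*x^2*y*z^3 - 4*x^3*y^2 - 3*x^3*z^2 - x*y^4 - 5*x^2*y*z - y^3*z - y*z^3 + 3*x*y^2 + 2*x*z^2 + 3*y*z - x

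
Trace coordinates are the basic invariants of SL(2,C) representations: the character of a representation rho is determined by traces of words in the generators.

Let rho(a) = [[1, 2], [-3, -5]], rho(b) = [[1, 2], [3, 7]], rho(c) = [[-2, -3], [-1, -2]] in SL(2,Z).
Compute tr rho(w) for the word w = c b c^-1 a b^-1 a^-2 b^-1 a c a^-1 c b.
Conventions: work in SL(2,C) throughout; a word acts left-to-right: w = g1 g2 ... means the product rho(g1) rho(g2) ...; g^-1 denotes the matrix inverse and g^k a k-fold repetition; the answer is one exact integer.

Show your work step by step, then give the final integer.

rho(c) = [[-2, -3], [-1, -2]]
... * rho(b) = [[1, 2], [3, 7]]  ->  [[-11, -25], [-7, -16]]
... * rho(c^-1) = [[-2, 3], [1, -2]]  ->  [[-3, 17], [-2, 11]]
... * rho(a) = [[1, 2], [-3, -5]]  ->  [[-54, -91], [-35, -59]]
... * rho(b^-1) = [[7, -2], [-3, 1]]  ->  [[-105, 17], [-68, 11]]
... * rho(a^-1) = [[-5, -2], [3, 1]]  ->  [[576, 227], [373, 147]]
... * rho(a^-1) = [[-5, -2], [3, 1]]  ->  [[-2199, -925], [-1424, -599]]
... * rho(b^-1) = [[7, -2], [-3, 1]]  ->  [[-12618, 3473], [-8171, 2249]]
... * rho(a) = [[1, 2], [-3, -5]]  ->  [[-23037, -42601], [-14918, -27587]]
... * rho(c) = [[-2, -3], [-1, -2]]  ->  [[88675, 154313], [57423, 99928]]
... * rho(a^-1) = [[-5, -2], [3, 1]]  ->  [[19564, -23037], [12669, -14918]]
... * rho(c) = [[-2, -3], [-1, -2]]  ->  [[-16091, -12618], [-10420, -8171]]
... * rho(b) = [[1, 2], [3, 7]]  ->  [[-53945, -120508], [-34933, -78037]]
tr = -53945 + -78037 = -131982

-131982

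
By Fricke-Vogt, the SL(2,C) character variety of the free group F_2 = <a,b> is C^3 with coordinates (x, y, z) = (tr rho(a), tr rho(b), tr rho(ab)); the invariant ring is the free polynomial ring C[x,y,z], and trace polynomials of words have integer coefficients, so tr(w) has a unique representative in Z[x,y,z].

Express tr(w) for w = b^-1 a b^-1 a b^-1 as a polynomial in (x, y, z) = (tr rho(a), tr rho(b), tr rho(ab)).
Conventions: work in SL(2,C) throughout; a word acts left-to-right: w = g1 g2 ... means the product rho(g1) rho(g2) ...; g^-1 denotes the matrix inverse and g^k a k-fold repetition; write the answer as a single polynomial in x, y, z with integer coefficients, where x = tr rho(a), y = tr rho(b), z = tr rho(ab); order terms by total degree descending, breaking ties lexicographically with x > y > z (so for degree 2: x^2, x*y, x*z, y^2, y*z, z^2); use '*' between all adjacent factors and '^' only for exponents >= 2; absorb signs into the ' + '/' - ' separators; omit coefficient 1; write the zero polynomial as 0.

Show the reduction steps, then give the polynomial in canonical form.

next, tr(a^2) = tr(a) tr(a) - tr(1)  (reduce the a square) = x^2 - 2
tr(a^2 b) = tr(a) tr(b a) - tr(b)  (reduce the a square) = x*z - y
and tr(a b^-1 a) = tr(a^2) tr(b) - tr(a^2 b)  (eliminate b^-1) = x^2*y - x*z - y
tr(a b a b) = tr(b a) tr(b a) - tr(1)  (split on b) = z^2 - 2
and tr(a b^-1 a b) = tr(a b a) tr(b) - tr(a b a b)  (eliminate b^-1) = x*y*z - y^2 - z^2 + 2
tr(a b^-1 a b^-1) = tr(a b^-1 a) tr(b) - tr(a b^-1 a b)  (eliminate b^-1) = x^2*y^2 - 2*x*y*z + z^2 - 2
tr(b^-1 a b^-1 a b^-1) = tr(a b^-1 a b^-1) tr(b) - tr(a b^-1 a)  (eliminate b^-1) = x^2*y^3 - 2*x*y^2*z - x^2*y + y*z^2 + x*z - y

x^2*y^3 - 2*x*y^2*z - x^2*y + y*z^2 + x*z - y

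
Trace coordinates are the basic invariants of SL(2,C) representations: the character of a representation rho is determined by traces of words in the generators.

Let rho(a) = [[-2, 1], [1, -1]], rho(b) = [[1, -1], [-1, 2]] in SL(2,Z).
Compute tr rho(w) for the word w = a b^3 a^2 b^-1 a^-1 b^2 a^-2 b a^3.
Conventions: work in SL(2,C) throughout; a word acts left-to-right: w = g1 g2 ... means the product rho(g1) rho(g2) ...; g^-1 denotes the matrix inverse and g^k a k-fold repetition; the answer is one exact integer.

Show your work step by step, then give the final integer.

rho(a) = [[-2, 1], [1, -1]]
... * rho(b) = [[1, -1], [-1, 2]]  ->  [[-3, 4], [2, -3]]
... * rho(b) = [[1, -1], [-1, 2]]  ->  [[-7, 11], [5, -8]]
... * rho(b) = [[1, -1], [-1, 2]]  ->  [[-18, 29], [13, -21]]
... * rho(a) = [[-2, 1], [1, -1]]  ->  [[65, -47], [-47, 34]]
... * rho(a) = [[-2, 1], [1, -1]]  ->  [[-177, 112], [128, -81]]
... * rho(b^-1) = [[2, 1], [1, 1]]  ->  [[-242, -65], [175, 47]]
... * rho(a^-1) = [[-1, -1], [-1, -2]]  ->  [[307, 372], [-222, -269]]
... * rho(b) = [[1, -1], [-1, 2]]  ->  [[-65, 437], [47, -316]]
... * rho(b) = [[1, -1], [-1, 2]]  ->  [[-502, 939], [363, -679]]
... * rho(a^-1) = [[-1, -1], [-1, -2]]  ->  [[-437, -1376], [316, 995]]
... * rho(a^-1) = [[-1, -1], [-1, -2]]  ->  [[1813, 3189], [-1311, -2306]]
... * rho(b) = [[1, -1], [-1, 2]]  ->  [[-1376, 4565], [995, -3301]]
... * rho(a) = [[-2, 1], [1, -1]]  ->  [[7317, -5941], [-5291, 4296]]
... * rho(a) = [[-2, 1], [1, -1]]  ->  [[-20575, 13258], [14878, -9587]]
... * rho(a) = [[-2, 1], [1, -1]]  ->  [[54408, -33833], [-39343, 24465]]
tr = 54408 + 24465 = 78873

78873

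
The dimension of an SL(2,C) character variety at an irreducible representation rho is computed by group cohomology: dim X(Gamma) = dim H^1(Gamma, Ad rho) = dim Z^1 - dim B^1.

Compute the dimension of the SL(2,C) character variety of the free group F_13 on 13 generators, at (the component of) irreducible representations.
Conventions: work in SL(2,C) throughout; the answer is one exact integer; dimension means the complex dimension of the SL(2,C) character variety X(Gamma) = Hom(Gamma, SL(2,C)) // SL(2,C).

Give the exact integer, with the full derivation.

36

Gamma = F_13 has 13 generators and no relators.
Z^1(Gamma, Ad rho) = (sl_2)^13: a cocycle is a free choice of one sl_2 vector per generator, so dim Z^1 = 3*13 = 39.
Irreducibility makes the coboundary map sl_2 -> Z^1 injective (trivial centralizer), so dim B^1 = 3.
dim H^1 = 39 - 3 = 36, which is dim X.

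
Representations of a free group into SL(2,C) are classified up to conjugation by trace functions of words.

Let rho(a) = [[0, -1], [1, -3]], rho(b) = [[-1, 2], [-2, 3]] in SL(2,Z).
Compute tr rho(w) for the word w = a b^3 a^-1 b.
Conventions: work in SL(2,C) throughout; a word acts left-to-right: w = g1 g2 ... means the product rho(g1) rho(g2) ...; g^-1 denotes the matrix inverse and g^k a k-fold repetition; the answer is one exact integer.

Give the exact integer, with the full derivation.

-10

rho(a) = [[0, -1], [1, -3]]
... * rho(b) = [[-1, 2], [-2, 3]]  ->  [[2, -3], [5, -7]]
... * rho(b) = [[-1, 2], [-2, 3]]  ->  [[4, -5], [9, -11]]
... * rho(b) = [[-1, 2], [-2, 3]]  ->  [[6, -7], [13, -15]]
... * rho(a^-1) = [[-3, 1], [-1, 0]]  ->  [[-11, 6], [-24, 13]]
... * rho(b) = [[-1, 2], [-2, 3]]  ->  [[-1, -4], [-2, -9]]
tr = -1 + -9 = -10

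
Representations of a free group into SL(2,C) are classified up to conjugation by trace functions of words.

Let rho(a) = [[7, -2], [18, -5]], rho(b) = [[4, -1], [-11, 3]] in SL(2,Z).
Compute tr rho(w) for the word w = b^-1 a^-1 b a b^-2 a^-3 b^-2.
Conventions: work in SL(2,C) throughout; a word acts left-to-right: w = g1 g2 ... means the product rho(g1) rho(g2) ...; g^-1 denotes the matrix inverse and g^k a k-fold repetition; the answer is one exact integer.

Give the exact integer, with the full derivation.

rho(b^-1) = [[3, 1], [11, 4]]
... * rho(a^-1) = [[-5, 2], [-18, 7]]  ->  [[-33, 13], [-127, 50]]
... * rho(b) = [[4, -1], [-11, 3]]  ->  [[-275, 72], [-1058, 277]]
... * rho(a) = [[7, -2], [18, -5]]  ->  [[-629, 190], [-2420, 731]]
... * rho(b^-1) = [[3, 1], [11, 4]]  ->  [[203, 131], [781, 504]]
... * rho(b^-1) = [[3, 1], [11, 4]]  ->  [[2050, 727], [7887, 2797]]
... * rho(a^-1) = [[-5, 2], [-18, 7]]  ->  [[-23336, 9189], [-89781, 35353]]
... * rho(a^-1) = [[-5, 2], [-18, 7]]  ->  [[-48722, 17651], [-187449, 67909]]
... * rho(a^-1) = [[-5, 2], [-18, 7]]  ->  [[-74108, 26113], [-285117, 100465]]
... * rho(b^-1) = [[3, 1], [11, 4]]  ->  [[64919, 30344], [249764, 116743]]
... * rho(b^-1) = [[3, 1], [11, 4]]  ->  [[528541, 186295], [2033465, 716736]]
tr = 528541 + 716736 = 1245277

1245277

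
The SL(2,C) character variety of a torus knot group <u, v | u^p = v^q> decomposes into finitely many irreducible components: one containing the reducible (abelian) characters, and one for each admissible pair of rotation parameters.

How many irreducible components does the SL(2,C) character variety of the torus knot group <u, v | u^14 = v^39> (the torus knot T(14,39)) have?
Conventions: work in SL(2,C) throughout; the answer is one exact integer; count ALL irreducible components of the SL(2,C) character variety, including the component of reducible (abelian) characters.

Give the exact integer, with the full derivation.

Gamma = < u, v | u^14 = v^39 > (torus knot T(14,39)); the central element u^14 = v^39 acts as +I or -I in any irreducible SL(2,C) representation.
So on each irreducible component the traces are pinned: tr(u) = 2*cos(pi*alpha/14) with 1 <= alpha <= 13, tr(v) = 2*cos(pi*beta/39) with 1 <= beta <= 38.
The two central values (-1)^alpha I and (-1)^beta I must be the same matrix, so alpha and beta share a parity.
Enumerate parity-matched pairs: 7*19 odd-odd plus 6*19 even-even gives 247.
Total: 247 irreducible-character components + 1 reducible (abelian) component = 248.

248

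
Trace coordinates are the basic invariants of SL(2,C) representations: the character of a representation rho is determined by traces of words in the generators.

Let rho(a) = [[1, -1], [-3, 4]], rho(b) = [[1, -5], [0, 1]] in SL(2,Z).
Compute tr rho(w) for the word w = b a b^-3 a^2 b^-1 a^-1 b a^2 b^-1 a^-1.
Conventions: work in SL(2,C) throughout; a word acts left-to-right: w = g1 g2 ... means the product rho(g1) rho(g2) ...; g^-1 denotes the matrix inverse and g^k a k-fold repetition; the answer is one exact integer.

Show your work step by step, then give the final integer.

-52095220

rho(b) = [[1, -5], [0, 1]]
... * rho(a) = [[1, -1], [-3, 4]]  ->  [[16, -21], [-3, 4]]
... * rho(b^-1) = [[1, 5], [0, 1]]  ->  [[16, 59], [-3, -11]]
... * rho(b^-1) = [[1, 5], [0, 1]]  ->  [[16, 139], [-3, -26]]
... * rho(b^-1) = [[1, 5], [0, 1]]  ->  [[16, 219], [-3, -41]]
... * rho(a) = [[1, -1], [-3, 4]]  ->  [[-641, 860], [120, -161]]
... * rho(a) = [[1, -1], [-3, 4]]  ->  [[-3221, 4081], [603, -764]]
... * rho(b^-1) = [[1, 5], [0, 1]]  ->  [[-3221, -12024], [603, 2251]]
... * rho(a^-1) = [[4, 1], [3, 1]]  ->  [[-48956, -15245], [9165, 2854]]
... * rho(b) = [[1, -5], [0, 1]]  ->  [[-48956, 229535], [9165, -42971]]
... * rho(a) = [[1, -1], [-3, 4]]  ->  [[-737561, 967096], [138078, -181049]]
... * rho(a) = [[1, -1], [-3, 4]]  ->  [[-3638849, 4605945], [681225, -862274]]
... * rho(b^-1) = [[1, 5], [0, 1]]  ->  [[-3638849, -13588300], [681225, 2543851]]
... * rho(a^-1) = [[4, 1], [3, 1]]  ->  [[-55320296, -17227149], [10356453, 3225076]]
tr = -55320296 + 3225076 = -52095220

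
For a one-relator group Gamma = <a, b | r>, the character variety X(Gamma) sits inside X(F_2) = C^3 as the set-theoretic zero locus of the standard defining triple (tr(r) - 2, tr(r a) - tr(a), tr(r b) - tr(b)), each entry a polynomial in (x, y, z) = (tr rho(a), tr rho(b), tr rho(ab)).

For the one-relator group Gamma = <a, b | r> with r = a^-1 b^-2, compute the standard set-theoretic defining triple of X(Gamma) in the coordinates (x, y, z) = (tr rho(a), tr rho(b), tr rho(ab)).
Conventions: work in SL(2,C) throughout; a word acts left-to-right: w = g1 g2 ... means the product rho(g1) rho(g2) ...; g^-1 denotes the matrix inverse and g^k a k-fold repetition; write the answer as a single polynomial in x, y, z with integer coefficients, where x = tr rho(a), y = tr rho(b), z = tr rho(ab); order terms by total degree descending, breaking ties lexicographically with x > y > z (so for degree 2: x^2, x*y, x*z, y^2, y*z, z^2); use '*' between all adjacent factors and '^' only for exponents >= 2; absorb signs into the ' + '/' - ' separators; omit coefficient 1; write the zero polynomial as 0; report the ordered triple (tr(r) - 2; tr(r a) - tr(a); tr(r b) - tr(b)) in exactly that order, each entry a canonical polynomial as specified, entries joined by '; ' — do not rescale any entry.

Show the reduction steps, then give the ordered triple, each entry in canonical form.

y*z - x - 2; y^2 - x - 2; -y + z

next, tr(b^-1) = tr(b) = y
tr(b^-2) = tr(b^-1) tr(b) - tr(1)  (eliminate b^-1) = y^2 - 2
and tr(b^-1 a) = tr(a) tr(b) - tr(a b)  (eliminate b^-1) = x*y - z
and tr(b^-2 a) = tr(b^-1 a) tr(b) - tr(b^-1 a b)  (eliminate b^-1) = x*y^2 - y*z - x
tr(a^-1 b^-2) = tr(b^-2) tr(a) - tr(b^-2 a)  (eliminate a^-1) = y*z - x
assemble the triple (tr(r) - 2; tr(r a) - x; tr(r b) - y)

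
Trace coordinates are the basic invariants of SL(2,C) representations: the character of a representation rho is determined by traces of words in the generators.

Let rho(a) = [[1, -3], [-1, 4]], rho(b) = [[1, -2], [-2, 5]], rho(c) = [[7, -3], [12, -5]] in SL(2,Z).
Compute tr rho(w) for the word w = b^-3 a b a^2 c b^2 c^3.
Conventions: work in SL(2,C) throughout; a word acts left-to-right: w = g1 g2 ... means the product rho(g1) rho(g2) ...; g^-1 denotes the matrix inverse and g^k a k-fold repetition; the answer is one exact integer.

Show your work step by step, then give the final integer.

185443698

rho(b^-1) = [[5, 2], [2, 1]]
... * rho(b^-1) = [[5, 2], [2, 1]]  ->  [[29, 12], [12, 5]]
... * rho(b^-1) = [[5, 2], [2, 1]]  ->  [[169, 70], [70, 29]]
... * rho(a) = [[1, -3], [-1, 4]]  ->  [[99, -227], [41, -94]]
... * rho(b) = [[1, -2], [-2, 5]]  ->  [[553, -1333], [229, -552]]
... * rho(a) = [[1, -3], [-1, 4]]  ->  [[1886, -6991], [781, -2895]]
... * rho(a) = [[1, -3], [-1, 4]]  ->  [[8877, -33622], [3676, -13923]]
... * rho(c) = [[7, -3], [12, -5]]  ->  [[-341325, 141479], [-141344, 58587]]
... * rho(b) = [[1, -2], [-2, 5]]  ->  [[-624283, 1390045], [-258518, 575623]]
... * rho(b) = [[1, -2], [-2, 5]]  ->  [[-3404373, 8198791], [-1409764, 3395151]]
... * rho(c) = [[7, -3], [12, -5]]  ->  [[74554881, -30780836], [30873464, -12746463]]
... * rho(c) = [[7, -3], [12, -5]]  ->  [[152514135, -69760463], [63156692, -28888077]]
... * rho(c) = [[7, -3], [12, -5]]  ->  [[230473389, -108740090], [95439920, -45029691]]
tr = 230473389 + -45029691 = 185443698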